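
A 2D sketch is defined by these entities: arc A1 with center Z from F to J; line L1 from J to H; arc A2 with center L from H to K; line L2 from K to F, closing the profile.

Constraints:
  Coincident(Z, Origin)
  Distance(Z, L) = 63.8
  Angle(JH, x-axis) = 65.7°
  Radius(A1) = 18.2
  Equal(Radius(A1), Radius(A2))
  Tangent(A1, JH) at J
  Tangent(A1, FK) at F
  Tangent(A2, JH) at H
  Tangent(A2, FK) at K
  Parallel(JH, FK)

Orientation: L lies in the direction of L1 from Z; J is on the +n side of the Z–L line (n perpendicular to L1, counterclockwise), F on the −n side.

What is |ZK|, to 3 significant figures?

66.3

Tangency of A1 to both parallel lines with radius 18.2 puts J and F at Z ± 18.2·n: J = (-16.6, 7.49), F = (16.6, -7.49). Equal radii place H and K the same way about L: H = L + 18.2·n = (9.67, 65.6), K = L − 18.2·n = (42.8, 50.7). Then |ZK| = |K − Z| = 66.3.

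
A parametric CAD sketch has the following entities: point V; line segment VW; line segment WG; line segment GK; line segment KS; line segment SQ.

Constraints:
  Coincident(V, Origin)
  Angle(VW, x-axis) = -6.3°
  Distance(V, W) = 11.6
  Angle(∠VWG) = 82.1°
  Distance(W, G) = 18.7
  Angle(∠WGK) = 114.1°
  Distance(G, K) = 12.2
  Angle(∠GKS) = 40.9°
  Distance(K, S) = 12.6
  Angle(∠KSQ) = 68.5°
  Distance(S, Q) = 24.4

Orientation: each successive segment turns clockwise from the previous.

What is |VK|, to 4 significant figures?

22.09

V is at the origin; VW runs at -6.3° with length 11.6, so W = (11.53, -1.273). ∠VWG = 82.1° gives WG at -104.2° from the x-axis; with |WG| = 18.7, G = (6.943, -19.40). ∠WGK = 114.1° gives GK at -170.1° from the x-axis; with |GK| = 12.2, K = (-5.076, -21.50). Then |VK| = |K − V| = 22.09.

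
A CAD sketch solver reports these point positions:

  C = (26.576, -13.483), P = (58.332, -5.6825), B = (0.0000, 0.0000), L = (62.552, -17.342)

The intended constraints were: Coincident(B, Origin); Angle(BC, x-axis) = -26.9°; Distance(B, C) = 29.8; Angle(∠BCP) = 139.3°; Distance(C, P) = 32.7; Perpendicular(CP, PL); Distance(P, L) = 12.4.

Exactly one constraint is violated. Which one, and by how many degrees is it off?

Perpendicular(CP, PL) — off by 6.10°.

B = (0.00, 0.00) ✓; BC at -26.90° ✓; |BC| = 29.80 ✓; ∠BCP = 139.3° ✓; |CP| = 32.70 ✓; ∠(CP, PL) = 83.90° ✗; |PL| = 12.40 ✓.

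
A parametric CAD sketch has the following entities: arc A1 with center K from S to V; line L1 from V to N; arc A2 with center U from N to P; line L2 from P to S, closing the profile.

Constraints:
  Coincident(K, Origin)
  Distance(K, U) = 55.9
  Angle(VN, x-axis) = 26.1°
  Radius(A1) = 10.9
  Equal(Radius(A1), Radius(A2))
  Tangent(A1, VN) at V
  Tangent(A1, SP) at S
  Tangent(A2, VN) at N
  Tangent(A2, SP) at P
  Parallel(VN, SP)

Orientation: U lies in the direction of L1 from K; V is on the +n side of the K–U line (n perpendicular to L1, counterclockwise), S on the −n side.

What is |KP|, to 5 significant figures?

56.953

Tangency of A1 to both parallel lines with radius 10.9 puts V and S at K ± 10.9·n: V = (-4.7953, 9.7885), S = (4.7953, -9.7885). Equal radii place N and P the same way about U: N = U + 10.9·n = (45.404, 34.381), P = U − 10.9·n = (54.995, 14.804). Then |KP| = |P − K| = 56.953.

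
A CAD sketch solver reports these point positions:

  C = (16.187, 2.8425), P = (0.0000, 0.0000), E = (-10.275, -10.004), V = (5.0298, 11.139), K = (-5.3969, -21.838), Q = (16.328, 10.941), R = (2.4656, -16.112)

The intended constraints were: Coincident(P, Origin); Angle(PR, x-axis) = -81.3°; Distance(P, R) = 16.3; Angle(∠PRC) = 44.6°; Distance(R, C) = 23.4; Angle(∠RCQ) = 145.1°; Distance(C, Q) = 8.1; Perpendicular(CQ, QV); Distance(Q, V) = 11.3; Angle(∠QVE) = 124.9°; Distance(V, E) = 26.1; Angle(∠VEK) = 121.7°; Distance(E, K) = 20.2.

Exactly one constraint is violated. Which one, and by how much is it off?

Distance(E, K) = 20.2 — off by 7.40.

P = (0.00, 0.00) ✓; PR at -81.30° ✓; |PR| = 16.30 ✓; ∠PRC = 44.60° ✓; |RC| = 23.40 ✓; ∠RCQ = 145.1° ✓; |CQ| = 8.100 ✓; ∠(CQ, QV) = 89.99° ✓; |QV| = 11.30 ✓; ∠QVE = 124.9° ✓; |VE| = 26.10 ✓; ∠VEK = 121.7° ✓; |EK| = 12.80 ✗.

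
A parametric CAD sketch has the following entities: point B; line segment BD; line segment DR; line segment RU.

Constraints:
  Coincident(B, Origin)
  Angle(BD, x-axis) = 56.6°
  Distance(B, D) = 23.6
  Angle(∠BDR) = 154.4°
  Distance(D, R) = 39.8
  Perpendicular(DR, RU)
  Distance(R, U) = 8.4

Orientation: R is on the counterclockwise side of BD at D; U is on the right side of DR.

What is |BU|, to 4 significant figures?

63.85

B is at the origin; BD runs at 56.6° with length 23.6, so D = 23.6·(cos 56.6°, sin 56.6°) = (12.99, 19.70). ∠BDR = 154.4°, so DR runs at 56.6° + (180° − 154.4°) = 82.20° from the x-axis; with |DR| = 39.8, R = D + 39.8·(cos 82.20°, sin 82.20°) = (18.39, 59.13). The perpendicularity gives RU at right angles to DR; with |RU| = 8.4 on the right of DR, U = R + 8.4·(0.9907, -0.1357) = (26.72, 57.99). Then |BU| = |U − B| = 63.85.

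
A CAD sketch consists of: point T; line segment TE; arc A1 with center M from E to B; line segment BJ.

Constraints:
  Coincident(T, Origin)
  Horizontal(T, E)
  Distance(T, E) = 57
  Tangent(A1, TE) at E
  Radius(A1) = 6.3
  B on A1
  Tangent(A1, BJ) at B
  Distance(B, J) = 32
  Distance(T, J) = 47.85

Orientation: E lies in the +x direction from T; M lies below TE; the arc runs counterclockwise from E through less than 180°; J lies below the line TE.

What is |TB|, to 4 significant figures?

51.58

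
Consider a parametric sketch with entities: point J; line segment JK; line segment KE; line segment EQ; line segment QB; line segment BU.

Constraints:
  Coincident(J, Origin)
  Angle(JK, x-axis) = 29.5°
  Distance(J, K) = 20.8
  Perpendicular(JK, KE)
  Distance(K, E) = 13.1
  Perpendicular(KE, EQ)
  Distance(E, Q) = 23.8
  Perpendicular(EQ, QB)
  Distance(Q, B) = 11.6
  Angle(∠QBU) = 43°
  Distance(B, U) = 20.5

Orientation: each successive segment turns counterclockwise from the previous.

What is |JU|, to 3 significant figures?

19.8

J is at the origin; JK runs at 29.5° with length 20.8, so K = (18.1, 10.2). JK ⟂ KE, so KE runs at 120°; with |KE| = 13.1, E = (11.7, 21.6). KE is perpendicular to EQ, so EQ runs at -150°; with |EQ| = 23.8, Q = (-9.06, 9.92). The perpendicularity gives QB at right angles to EQ, so QB runs at -60.5°; with |QB| = 11.6, B = (-3.35, -0.172). ∠QBU = 43.0° gives BU at 76.5° from the x-axis; with |BU| = 20.5, U = (1.44, 19.8). Then |JU| = |U − J| = 19.8.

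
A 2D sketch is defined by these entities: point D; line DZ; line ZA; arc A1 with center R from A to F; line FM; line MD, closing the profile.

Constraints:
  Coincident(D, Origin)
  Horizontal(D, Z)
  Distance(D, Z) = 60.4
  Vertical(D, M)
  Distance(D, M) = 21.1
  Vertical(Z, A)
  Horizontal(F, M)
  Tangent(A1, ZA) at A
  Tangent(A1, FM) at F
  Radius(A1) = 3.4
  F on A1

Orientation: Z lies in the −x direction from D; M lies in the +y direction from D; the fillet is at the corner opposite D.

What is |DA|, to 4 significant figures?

62.94

The virtual corner opposite D is at (-60.40, 21.10). The tangent condition forces RA to be normal to ZA and A1 meets FM tangentially, so RF is at right angles to FM, with radius 3.4, so the center R sits 3.4 in from both sides at R = (-57.00, 17.70). That places the tangent points at A = (-60.40, 17.70) on ZA and F = (-57.00, 21.10) on FM. Then |DA| = |A − D| = 62.94.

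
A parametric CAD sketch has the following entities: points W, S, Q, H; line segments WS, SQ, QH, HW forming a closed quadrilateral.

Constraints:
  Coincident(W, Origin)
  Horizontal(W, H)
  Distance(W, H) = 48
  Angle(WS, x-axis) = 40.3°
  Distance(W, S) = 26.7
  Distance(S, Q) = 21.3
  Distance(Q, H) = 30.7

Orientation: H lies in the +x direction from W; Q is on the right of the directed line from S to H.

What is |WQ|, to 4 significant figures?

17.96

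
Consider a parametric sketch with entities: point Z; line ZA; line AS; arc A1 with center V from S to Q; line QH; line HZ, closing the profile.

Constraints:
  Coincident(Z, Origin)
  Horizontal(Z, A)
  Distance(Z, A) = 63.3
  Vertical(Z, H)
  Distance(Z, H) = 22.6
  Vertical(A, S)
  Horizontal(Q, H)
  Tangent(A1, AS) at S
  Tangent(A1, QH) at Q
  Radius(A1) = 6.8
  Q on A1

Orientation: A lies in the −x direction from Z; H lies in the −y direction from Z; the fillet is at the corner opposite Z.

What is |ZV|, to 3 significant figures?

58.7

Z is at the origin; ZA is horizontal with |ZA| = 63.3 and A on the −x side, so A = (-63.3, 0.00). ZH is vertical with |ZH| = 22.6 and H on the −y side, so H = (0.00, -22.6). The virtual corner opposite Z is at (-63.3, -22.6). The tangent condition forces VS to be normal to AS and tangency of A1 to QH means the radius VQ is perpendicular to QH, with radius 6.8, so the center V sits 6.8 in from both sides at V = (-56.5, -15.8). Then |ZV| = |V − Z| = 58.7.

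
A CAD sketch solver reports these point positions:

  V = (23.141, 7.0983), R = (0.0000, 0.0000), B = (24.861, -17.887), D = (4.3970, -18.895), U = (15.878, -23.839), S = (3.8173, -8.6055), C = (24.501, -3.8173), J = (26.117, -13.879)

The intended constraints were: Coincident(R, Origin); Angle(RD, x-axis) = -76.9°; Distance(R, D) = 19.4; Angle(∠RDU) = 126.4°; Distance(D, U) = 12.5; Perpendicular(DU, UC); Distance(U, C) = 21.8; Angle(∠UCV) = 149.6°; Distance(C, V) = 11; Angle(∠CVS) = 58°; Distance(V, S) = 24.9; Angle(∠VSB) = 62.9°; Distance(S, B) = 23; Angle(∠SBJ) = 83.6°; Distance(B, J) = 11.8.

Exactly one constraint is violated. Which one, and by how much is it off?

Distance(B, J) = 11.8 — off by 7.60.

R = (0.00, 0.00) ✓; RD at -76.90° ✓; |RD| = 19.40 ✓; ∠RDU = 126.4° ✓; |DU| = 12.50 ✓; ∠(DU, UC) = 90.00° ✓; |UC| = 21.80 ✓; ∠UCV = 149.6° ✓; |CV| = 11.00 ✓; ∠CVS = 58.00° ✓; |VS| = 24.90 ✓; ∠VSB = 62.90° ✓; |SB| = 23.00 ✓; ∠SBJ = 83.60° ✓; |BJ| = 4.200 ✗.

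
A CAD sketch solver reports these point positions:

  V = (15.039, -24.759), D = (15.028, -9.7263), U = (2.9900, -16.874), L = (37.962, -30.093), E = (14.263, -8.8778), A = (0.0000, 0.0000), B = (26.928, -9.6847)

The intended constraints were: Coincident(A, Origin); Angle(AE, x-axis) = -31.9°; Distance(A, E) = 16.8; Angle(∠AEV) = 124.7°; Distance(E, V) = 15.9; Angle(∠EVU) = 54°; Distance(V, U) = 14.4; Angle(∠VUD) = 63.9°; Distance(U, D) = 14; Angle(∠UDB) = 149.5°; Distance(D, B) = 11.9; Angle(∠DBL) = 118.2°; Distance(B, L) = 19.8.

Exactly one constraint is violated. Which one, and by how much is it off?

Distance(B, L) = 19.8 — off by 3.40.

A = (0.00, 0.00) ✓; AE at -31.90° ✓; |AE| = 16.80 ✓; ∠AEV = 124.7° ✓; |EV| = 15.90 ✓; ∠EVU = 54.00° ✓; |VU| = 14.40 ✓; ∠VUD = 63.90° ✓; |UD| = 14.00 ✓; ∠UDB = 149.5° ✓; |DB| = 11.90 ✓; ∠DBL = 118.2° ✓; |BL| = 23.20 ✗.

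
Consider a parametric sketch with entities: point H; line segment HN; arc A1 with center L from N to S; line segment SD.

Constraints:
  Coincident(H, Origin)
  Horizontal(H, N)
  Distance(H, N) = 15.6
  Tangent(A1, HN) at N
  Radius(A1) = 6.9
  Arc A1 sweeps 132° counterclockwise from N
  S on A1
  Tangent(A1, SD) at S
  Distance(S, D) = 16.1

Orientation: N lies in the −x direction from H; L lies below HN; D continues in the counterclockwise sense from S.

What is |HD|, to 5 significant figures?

25.505

On A1, N sits at bearing 90° from L; a 132° counterclockwise sweep puts S at bearing 222°, so S = L + 6.9·(cos 222°, sin 222°) = (-20.728, -11.517). The tangent condition forces LS to be normal to SD, so SD runs along (−sin 222°, cos 222°); with |SD| = 16.1, D = (-9.9547, -23.482). Then |HD| = |D − H| = 25.505.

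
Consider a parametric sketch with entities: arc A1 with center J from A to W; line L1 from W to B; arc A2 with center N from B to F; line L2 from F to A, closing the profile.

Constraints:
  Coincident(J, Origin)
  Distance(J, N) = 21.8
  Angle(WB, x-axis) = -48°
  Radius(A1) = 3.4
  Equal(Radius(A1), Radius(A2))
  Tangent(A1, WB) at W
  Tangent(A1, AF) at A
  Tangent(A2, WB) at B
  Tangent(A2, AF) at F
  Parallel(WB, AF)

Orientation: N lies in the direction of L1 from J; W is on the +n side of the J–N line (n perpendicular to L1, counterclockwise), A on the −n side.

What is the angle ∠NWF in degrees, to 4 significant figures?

8.459°

Tangency of A1 to both parallel lines with radius 3.4 puts W and A at J ± 3.4·n: W = (2.527, 2.275), A = (-2.527, -2.275). Equal radii place B and F the same way about N: B = N + 3.4·n = (17.11, -13.93), F = N − 3.4·n = (12.06, -18.48). Then cos ∠NWF = WN·WF / (|WN||WF|), giving 8.459°.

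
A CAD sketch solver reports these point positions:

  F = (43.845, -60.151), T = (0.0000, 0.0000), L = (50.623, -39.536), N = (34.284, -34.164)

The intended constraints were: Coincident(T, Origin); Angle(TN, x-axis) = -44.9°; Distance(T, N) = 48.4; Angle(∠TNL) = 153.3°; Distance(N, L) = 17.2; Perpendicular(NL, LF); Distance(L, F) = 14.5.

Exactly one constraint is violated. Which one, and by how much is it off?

Distance(L, F) = 14.5 — off by 7.20.

T = (0.00, 0.00) ✓; TN at -44.90° ✓; |TN| = 48.40 ✓; ∠TNL = 153.3° ✓; |NL| = 17.20 ✓; ∠(NL, LF) = 90.00° ✓; |LF| = 21.70 ✗.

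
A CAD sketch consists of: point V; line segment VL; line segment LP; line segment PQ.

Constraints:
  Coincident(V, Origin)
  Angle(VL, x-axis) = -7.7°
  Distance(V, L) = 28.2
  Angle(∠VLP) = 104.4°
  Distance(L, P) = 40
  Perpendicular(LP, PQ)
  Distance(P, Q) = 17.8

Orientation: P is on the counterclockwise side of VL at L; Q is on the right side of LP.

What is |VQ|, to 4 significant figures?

65.16

∠VLP = 104.4°, so LP runs at -7.7° + (180° − 104.4°) = 67.90° from the x-axis; with |LP| = 40.0, P = L + 40.0·(cos 67.90°, sin 67.90°) = (42.99, 33.28). The perpendicularity gives PQ at right angles to LP; with |PQ| = 17.8 on the right of LP, Q = P + 17.8·(0.9265, -0.3762) = (59.49, 26.59). Then |VQ| = |Q − V| = 65.16.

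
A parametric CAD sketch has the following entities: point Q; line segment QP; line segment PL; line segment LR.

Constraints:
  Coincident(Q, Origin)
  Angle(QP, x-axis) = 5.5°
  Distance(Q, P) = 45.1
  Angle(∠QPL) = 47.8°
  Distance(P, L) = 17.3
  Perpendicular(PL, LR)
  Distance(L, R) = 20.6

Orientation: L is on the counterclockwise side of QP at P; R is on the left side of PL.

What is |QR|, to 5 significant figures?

18.247

∠QPL = 47.8°, so PL runs at 5.5° + (180° − 47.8°) = 137.70° from the x-axis; with |PL| = 17.3, L = P + 17.3·(cos 137.70°, sin 137.70°) = (32.097, 15.966). PL is perpendicular to LR; with |LR| = 20.6 on the left of PL, R = L + 20.6·(-0.67301, -0.73963) = (18.233, 0.72936). Then |QR| = |R − Q| = 18.247.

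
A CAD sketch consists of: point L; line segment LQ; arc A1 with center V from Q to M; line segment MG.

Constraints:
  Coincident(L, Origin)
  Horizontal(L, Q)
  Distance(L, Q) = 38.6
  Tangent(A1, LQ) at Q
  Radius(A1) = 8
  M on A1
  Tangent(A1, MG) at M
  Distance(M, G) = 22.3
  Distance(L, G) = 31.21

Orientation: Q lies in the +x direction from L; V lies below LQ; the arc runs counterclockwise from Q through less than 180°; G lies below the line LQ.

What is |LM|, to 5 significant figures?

31.904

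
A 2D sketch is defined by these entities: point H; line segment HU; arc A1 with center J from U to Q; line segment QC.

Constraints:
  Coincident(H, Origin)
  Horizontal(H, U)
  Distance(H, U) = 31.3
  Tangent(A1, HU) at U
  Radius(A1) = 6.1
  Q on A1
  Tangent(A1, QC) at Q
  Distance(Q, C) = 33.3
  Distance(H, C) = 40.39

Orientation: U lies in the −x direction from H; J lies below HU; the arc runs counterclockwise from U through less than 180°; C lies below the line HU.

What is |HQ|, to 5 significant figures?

37.520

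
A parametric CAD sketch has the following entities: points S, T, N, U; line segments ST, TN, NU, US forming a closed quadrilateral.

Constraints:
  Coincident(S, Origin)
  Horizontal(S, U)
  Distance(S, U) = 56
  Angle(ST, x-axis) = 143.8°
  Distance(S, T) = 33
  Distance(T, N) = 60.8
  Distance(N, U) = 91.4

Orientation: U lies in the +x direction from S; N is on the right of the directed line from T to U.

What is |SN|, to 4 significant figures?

48.56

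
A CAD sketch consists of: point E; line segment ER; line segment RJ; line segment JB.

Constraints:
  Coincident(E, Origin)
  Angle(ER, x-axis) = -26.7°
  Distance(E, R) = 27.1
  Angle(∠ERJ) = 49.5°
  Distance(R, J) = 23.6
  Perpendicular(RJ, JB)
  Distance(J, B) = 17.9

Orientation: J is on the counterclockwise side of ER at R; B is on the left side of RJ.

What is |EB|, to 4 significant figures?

6.582

E is at the origin; ER runs at -26.7° with length 27.1, so R = 27.1·(cos -26.7°, sin -26.7°) = (24.21, -12.18). ∠ERJ = 49.5°, so RJ runs at -26.7° + (180° − 49.5°) = 103.8° from the x-axis; with |RJ| = 23.6, J = R + 23.6·(cos 103.8°, sin 103.8°) = (18.58, 10.74). RJ is perpendicular to JB; with |JB| = 17.9 on the left of RJ, B = J + 17.9·(-0.9711, -0.2385) = (1.198, 6.472). Then |EB| = |B − E| = 6.582.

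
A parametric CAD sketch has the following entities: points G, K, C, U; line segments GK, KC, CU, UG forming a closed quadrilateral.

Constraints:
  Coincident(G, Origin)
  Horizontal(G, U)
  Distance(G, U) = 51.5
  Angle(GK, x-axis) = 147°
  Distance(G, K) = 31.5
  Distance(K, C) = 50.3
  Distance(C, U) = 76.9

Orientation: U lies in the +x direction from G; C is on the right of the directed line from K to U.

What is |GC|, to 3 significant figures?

37.2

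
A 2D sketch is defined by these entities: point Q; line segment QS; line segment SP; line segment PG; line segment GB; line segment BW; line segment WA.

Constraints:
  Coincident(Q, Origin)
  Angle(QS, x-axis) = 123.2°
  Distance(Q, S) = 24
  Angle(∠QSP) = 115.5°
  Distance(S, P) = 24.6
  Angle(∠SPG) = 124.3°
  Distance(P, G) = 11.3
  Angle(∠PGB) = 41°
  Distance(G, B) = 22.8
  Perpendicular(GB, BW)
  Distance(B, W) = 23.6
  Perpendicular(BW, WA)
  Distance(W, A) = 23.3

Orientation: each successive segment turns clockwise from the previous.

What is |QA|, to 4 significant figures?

59.24

The perpendicularity gives BW at right angles to GB, so BW runs at 134.0°; with |BW| = 23.6, W = (-21.87, 42.83). BW ⟂ WA, so WA runs at 44.00°; with |WA| = 23.3, A = (-5.111, 59.02). Then |QA| = |A − Q| = 59.24.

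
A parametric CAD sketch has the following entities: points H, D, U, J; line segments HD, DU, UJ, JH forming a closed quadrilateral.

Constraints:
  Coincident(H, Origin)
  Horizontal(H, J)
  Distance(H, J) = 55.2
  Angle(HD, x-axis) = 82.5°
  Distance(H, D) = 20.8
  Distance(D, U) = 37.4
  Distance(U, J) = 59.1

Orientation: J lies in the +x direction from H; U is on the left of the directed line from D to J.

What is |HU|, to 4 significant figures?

56.51

H is at the origin; H and J share the same y with |HJ| = 55.2 and J in +x, so J = (55.2, 0). HD runs at 82.5° with |HD| = 20.8, so D = (2.715, 20.62). U is determined by |DU| = 37.4 and |UJ| = 59.1 together: it lies at the intersection of circle(D, 37.4) and circle(J, 59.1). With |DJ| = 56.39, the foot of the radical line on DJ is 9.628 from D and the perpendicular offset is √(37.4² − 9.628²) = 36.14. Taking the left-of-DJ solution: U = (24.89, 50.74).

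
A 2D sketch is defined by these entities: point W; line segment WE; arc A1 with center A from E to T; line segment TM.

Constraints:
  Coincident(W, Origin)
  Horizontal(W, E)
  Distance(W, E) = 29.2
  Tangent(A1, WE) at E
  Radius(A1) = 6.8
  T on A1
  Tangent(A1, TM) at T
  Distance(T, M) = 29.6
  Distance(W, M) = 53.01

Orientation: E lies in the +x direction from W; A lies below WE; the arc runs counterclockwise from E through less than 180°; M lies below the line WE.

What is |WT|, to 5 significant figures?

25.709

W is at the origin; WE is horizontal with |WE| = 29.2 and E on the +x side, so E = (29.200, 0.0000). A1 meets WE tangentially, so AE is at right angles to WE, so A = E + (0, -6.8) = (29.200, -6.8000). Since AT ⟂ TM (tangency), |AM| = √(6.8² + 29.6²) = 30.371 regardless of where T sits on A1. So M lies on both circle(W, 53.01) and circle(A, 30.371); the below-WE intersection is M = (39.476, -35.380). T is the foot of the tangent from M: T = (23.479, -10.475).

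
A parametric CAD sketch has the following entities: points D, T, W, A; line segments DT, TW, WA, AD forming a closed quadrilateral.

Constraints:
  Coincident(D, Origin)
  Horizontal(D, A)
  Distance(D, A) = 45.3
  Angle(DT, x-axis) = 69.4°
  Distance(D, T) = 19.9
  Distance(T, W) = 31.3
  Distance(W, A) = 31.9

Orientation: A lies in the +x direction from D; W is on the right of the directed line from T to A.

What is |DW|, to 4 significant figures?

19.32

D is at the origin; D and A share the same y with |DA| = 45.3 and A in +x, so A = (45.3, 0). DT runs at 69.4° with |DT| = 19.9, so T = (7.002, 18.63). W is determined by |TW| = 31.3 and |WA| = 31.9 together: it lies at the intersection of circle(T, 31.3) and circle(A, 31.9). With |TA| = 42.59, the foot of the radical line on TA is 20.85 from T and the perpendicular offset is √(31.3² − 20.85²) = 23.35. Taking the right-of-TA solution: W = (15.54, -11.49).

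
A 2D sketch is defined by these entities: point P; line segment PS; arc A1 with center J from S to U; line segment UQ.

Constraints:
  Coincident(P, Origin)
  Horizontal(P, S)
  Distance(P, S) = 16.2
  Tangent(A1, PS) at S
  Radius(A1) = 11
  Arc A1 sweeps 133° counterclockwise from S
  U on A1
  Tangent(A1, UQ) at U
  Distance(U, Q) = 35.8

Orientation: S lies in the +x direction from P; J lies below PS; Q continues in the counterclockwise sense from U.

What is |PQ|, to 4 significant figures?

55.30

P is at the origin; P and S share the same y with |PS| = 16.2 and S on the +x side, so S = (16.20, 0.000). A1 meets PS tangentially, so JS is at right angles to PS, so J = S + (0, -11) = (16.20, -11.00). On A1, S sits at bearing 90° from J; a 133° counterclockwise sweep puts U at bearing 223°, so U = J + 11.0·(cos 223°, sin 223°) = (8.155, -18.50). Tangency of A1 to UQ means the radius JU is perpendicular to UQ, so UQ runs along (−sin 223°, cos 223°); with |UQ| = 35.8, Q = (32.57, -44.68). Then |PQ| = |Q − P| = 55.30.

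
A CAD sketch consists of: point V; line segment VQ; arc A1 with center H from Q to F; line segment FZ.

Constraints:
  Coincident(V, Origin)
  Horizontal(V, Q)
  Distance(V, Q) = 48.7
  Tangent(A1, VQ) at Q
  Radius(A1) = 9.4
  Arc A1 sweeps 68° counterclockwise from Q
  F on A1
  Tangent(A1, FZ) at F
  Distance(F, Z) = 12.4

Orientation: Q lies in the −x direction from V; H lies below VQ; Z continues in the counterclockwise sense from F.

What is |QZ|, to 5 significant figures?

21.919

V is at the origin; VQ is horizontal with |VQ| = 48.7 and Q on the −x side, so Q = (-48.700, 0.0000). Tangency of A1 to VQ means the radius HQ is perpendicular to VQ, so H = Q + (0, -9.4) = (-48.700, -9.4000). On A1, Q sits at bearing 90° from H; a 68° counterclockwise sweep puts F at bearing 158°, so F = H + 9.4·(cos 158°, sin 158°) = (-57.416, -5.8787). Tangency of A1 to FZ means the radius HF is perpendicular to FZ, so FZ runs along (−sin 158°, cos 158°); with |FZ| = 12.4, Z = (-62.061, -17.376). Then |QZ| = |Z − Q| = 21.919.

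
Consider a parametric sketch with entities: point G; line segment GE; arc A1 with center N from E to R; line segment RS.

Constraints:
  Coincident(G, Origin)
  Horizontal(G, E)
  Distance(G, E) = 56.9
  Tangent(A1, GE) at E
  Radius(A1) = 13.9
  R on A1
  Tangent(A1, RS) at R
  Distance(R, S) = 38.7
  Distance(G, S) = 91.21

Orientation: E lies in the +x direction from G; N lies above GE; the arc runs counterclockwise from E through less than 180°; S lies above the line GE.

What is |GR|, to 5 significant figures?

71.663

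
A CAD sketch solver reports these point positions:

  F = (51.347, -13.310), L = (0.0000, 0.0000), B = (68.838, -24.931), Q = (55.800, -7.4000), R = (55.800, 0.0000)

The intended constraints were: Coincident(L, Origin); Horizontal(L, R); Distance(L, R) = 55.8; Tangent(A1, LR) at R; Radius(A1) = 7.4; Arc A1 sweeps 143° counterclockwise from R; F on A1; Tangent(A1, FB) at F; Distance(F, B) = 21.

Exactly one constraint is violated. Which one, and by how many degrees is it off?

Tangent(A1, FB) at F — off by 3.40°.

L = (0.00, 0.00) ✓; L.y = 0.00, R.y = 0.00 ✓; |LR| = 55.80 ✓; ∠(QR, RL) = 90.00° ✓; |QR| = 7.400 ✓; bearing(Q→F) − bearing(Q→R) = 143.0° ✓; |QF| = 7.400 ✓; ∠(QF, FB) = 86.60° ✗; |FB| = 21.00 ✓.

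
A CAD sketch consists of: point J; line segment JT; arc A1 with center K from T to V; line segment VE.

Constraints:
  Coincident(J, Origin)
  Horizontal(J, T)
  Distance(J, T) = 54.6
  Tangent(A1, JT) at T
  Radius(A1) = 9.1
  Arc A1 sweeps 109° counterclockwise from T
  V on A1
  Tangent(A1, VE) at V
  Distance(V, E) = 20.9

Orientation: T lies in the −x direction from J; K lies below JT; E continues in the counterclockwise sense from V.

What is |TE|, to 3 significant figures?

31.9

J is at the origin; J and T share the same y with |JT| = 54.6 and T on the −x side, so T = (-54.6, 0.00). The tangent condition forces KT to be normal to JT, so K = T + (0, -9.1) = (-54.6, -9.10). On A1, T sits at bearing 90° from K; a 109° counterclockwise sweep puts V at bearing 199°, so V = K + 9.1·(cos 199°, sin 199°) = (-63.2, -12.1). Tangency of A1 to VE means the radius KV is perpendicular to VE, so VE runs along (−sin 199°, cos 199°); with |VE| = 20.9, E = (-56.4, -31.8). Then |TE| = |E − T| = 31.9.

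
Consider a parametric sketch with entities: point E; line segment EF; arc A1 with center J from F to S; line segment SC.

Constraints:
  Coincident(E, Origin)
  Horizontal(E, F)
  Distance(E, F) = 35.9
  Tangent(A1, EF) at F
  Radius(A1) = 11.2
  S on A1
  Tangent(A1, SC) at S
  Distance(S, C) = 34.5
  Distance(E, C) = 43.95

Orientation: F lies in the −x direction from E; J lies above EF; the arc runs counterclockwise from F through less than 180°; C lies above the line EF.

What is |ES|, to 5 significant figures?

26.409

E is at the origin; E and F share the same y with |EF| = 35.9 and F on the −x side, so F = (-35.900, 0.0000). The tangent condition forces JF to be normal to EF, so J = F + (0, 11.2) = (-35.900, 11.200). Since JS ⟂ SC (tangency), |JC| = √(11.2² + 34.5²) = 36.272 regardless of where S sits on A1. So C lies on both circle(E, 43.95) and circle(J, 36.272); the above-EF intersection is C = (-15.437, 41.150). S is the foot of the tangent from C: S = (-25.153, 8.0459).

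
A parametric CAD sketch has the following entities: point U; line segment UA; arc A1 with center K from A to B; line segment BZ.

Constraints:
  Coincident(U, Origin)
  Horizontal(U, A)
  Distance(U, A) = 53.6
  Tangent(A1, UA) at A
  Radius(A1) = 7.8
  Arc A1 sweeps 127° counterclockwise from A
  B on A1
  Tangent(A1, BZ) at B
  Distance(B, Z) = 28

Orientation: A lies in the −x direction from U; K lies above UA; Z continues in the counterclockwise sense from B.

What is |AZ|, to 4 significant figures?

36.44

U is at the origin; UA is horizontal with |UA| = 53.6 and A on the −x side, so A = (-53.60, 0.000). The tangent condition forces KA to be normal to UA, so K = A + (0, 7.8) = (-53.60, 7.800). On A1, A sits at bearing -90° from K; a 127° counterclockwise sweep puts B at bearing 37°, so B = K + 7.8·(cos 37°, sin 37°) = (-47.37, 12.49). A1 meets BZ tangentially, so KB is at right angles to BZ, so BZ runs along (−sin 37°, cos 37°); with |BZ| = 28.0, Z = (-64.22, 34.86). Then |AZ| = |Z − A| = 36.44.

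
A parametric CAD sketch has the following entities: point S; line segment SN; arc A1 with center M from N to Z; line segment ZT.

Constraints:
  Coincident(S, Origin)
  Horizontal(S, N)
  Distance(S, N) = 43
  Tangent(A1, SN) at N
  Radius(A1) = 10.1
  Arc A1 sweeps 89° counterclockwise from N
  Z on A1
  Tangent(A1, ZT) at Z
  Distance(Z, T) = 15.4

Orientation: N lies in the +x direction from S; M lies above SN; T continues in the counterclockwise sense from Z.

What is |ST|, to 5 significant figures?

59.070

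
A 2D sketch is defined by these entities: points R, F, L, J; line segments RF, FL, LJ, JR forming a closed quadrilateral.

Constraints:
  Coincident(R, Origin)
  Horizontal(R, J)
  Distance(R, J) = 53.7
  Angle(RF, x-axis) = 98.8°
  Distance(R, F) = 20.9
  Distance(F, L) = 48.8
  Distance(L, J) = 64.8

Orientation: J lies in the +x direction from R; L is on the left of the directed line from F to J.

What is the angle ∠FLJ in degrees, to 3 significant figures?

62.5°

Checks: |FL| = 48.80 ✓; |LJ| = 64.80 ✓.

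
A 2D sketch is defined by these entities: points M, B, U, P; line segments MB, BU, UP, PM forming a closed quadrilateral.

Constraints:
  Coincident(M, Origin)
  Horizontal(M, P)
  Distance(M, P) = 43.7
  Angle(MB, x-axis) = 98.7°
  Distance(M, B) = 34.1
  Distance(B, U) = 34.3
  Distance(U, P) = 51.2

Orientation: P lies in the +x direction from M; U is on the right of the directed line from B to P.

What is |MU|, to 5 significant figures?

7.5149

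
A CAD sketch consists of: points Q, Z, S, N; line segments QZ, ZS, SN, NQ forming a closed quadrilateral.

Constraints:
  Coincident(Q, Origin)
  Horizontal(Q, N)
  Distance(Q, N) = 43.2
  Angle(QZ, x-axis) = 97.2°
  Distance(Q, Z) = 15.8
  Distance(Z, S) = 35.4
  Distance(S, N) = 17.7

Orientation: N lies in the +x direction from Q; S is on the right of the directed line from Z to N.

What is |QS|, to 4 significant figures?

26.95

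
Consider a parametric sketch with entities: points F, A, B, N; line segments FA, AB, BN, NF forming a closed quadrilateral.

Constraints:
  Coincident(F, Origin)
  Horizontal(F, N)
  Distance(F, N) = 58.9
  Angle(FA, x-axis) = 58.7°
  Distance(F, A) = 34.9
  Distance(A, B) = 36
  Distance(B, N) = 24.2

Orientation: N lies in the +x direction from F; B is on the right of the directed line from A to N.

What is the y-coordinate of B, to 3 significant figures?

-2.09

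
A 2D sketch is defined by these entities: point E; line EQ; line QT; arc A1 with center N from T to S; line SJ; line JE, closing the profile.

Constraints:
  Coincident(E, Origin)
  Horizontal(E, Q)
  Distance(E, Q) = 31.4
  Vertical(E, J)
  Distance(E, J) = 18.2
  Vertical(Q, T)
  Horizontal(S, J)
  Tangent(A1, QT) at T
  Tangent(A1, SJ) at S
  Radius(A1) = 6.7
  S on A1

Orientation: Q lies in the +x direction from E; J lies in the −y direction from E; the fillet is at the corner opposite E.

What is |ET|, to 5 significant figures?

33.440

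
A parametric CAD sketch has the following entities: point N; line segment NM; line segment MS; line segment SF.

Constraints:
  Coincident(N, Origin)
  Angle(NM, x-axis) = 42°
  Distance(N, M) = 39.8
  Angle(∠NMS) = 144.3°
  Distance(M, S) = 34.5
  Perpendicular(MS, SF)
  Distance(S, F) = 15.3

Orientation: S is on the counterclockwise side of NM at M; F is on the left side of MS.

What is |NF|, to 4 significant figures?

67.29

N is at the origin; NM runs at 42.0° with length 39.8, so M = 39.8·(cos 42.0°, sin 42.0°) = (29.58, 26.63). ∠NMS = 144.3°, so MS runs at 42.0° + (180° − 144.3°) = 77.70° from the x-axis; with |MS| = 34.5, S = M + 34.5·(cos 77.70°, sin 77.70°) = (36.93, 60.34). MS is perpendicular to SF; with |SF| = 15.3 on the left of MS, F = S + 15.3·(-0.9770, 0.2130) = (21.98, 63.60). Then |NF| = |F − N| = 67.29.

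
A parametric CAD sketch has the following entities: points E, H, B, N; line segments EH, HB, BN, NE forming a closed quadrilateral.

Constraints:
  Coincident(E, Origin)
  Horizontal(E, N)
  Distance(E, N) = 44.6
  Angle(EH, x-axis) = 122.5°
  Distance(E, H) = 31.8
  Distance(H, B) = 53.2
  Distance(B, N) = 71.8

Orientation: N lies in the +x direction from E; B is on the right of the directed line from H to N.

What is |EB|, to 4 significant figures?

34.33

Checks: |HB| = 53.20 ✓; |BN| = 71.80 ✓.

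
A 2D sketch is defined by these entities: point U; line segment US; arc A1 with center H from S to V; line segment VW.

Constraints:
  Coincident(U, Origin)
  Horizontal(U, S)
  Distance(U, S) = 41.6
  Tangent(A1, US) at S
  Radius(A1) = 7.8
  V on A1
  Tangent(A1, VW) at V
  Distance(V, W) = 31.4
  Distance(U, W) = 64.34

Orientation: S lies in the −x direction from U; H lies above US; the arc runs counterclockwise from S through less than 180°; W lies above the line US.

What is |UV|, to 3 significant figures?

36.9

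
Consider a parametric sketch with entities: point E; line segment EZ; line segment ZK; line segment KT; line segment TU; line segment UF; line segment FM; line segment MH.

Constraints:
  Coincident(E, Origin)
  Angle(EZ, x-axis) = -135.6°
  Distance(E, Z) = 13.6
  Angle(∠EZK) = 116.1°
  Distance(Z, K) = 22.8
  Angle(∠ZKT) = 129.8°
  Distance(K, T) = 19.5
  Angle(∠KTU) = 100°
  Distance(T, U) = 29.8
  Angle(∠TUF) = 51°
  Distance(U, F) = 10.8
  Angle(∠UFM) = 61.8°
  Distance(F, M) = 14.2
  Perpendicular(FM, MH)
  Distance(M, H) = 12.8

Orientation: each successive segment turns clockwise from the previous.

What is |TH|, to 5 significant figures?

30.851

E is at the origin; EZ runs at -135.6° with length 13.6, so Z = (-9.7168, -9.5154). ∠EZK = 116.1° gives ZK at 160.50° from the x-axis; with |ZK| = 22.8, K = (-31.209, -1.9046). ∠ZKT = 129.8° gives KT at 110.30° from the x-axis; with |KT| = 19.5, T = (-37.974, 16.384). ∠KTU = 100.0° gives TU at 30.300° from the x-axis; with |TU| = 29.8, U = (-12.245, 31.419). ∠TUF = 51.0° gives UF at -98.700° from the x-axis; with |UF| = 10.8, F = (-13.879, 20.743). ∠UFM = 61.8° gives FM at 143.10° from the x-axis; with |FM| = 14.2, M = (-25.234, 29.269). FM ⟂ MH, so MH runs at 53.100°; with |MH| = 12.8, H = (-17.549, 39.505). Then |TH| = |H − T| = 30.851.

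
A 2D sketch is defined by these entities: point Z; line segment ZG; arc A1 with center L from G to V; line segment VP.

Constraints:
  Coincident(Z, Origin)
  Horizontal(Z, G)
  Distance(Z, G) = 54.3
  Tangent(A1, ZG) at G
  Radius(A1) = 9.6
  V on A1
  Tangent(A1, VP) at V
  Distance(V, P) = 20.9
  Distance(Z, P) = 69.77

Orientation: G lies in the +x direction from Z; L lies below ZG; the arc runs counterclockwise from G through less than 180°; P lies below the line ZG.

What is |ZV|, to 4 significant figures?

50.32

Checks: |LV| = 9.600 ✓; ∠(LV, VP) = 90.00° ✓; |VP| = 20.90 ✓; |ZP| = 69.77 ✓.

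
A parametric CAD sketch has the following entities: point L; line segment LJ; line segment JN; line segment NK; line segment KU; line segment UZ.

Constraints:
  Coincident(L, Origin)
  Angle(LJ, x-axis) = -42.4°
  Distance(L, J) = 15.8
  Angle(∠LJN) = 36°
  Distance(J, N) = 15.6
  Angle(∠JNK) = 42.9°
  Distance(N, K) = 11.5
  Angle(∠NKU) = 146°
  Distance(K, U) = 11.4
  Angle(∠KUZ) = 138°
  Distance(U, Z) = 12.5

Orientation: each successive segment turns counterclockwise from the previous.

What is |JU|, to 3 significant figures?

10.4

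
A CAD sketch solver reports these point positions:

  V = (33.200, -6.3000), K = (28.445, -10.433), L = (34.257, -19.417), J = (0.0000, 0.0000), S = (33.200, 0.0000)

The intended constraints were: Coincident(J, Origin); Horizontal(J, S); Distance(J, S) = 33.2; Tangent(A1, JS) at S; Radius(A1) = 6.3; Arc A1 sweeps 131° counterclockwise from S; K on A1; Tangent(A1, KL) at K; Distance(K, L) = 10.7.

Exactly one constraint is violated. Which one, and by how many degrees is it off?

Tangent(A1, KL) at K — off by 8.10°.

J = (0.00, 0.00) ✓; J.y = 0.00, S.y = 0.00 ✓; |JS| = 33.20 ✓; ∠(VS, SJ) = 90.00° ✓; |VS| = 6.300 ✓; bearing(V→K) − bearing(V→S) = 131.0° ✓; |VK| = 6.300 ✓; ∠(VK, KL) = 98.10° ✗; |KL| = 10.70 ✓.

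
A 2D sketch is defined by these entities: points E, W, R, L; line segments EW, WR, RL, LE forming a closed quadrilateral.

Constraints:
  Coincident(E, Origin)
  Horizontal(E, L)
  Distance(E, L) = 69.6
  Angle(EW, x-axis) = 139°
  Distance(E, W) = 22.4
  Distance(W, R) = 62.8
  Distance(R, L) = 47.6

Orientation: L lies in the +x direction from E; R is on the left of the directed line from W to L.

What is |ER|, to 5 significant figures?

56.308

Checks: |WR| = 62.80 ✓; |RL| = 47.60 ✓.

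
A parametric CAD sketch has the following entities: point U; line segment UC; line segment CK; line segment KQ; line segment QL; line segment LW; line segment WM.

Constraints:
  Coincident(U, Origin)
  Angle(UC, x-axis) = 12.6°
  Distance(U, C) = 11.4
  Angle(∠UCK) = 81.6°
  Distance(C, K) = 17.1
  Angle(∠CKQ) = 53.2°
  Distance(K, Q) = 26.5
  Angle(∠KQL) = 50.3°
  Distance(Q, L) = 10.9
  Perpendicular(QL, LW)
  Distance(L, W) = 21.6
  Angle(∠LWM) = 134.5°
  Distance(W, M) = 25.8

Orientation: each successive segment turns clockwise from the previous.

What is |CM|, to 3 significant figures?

45.8

U is at the origin; UC runs at 12.6° with length 11.4, so C = (11.1, 2.49). ∠UCK = 81.6° gives CK at -85.8° from the x-axis; with |CK| = 17.1, K = (12.4, -14.6). ∠CKQ = 53.2° gives KQ at 147° from the x-axis; with |KQ| = 26.5, Q = (-9.95, -0.290). ∠KQL = 50.3° gives QL at 17.7° from the x-axis; with |QL| = 10.9, L = (0.437, 3.02). QL is perpendicular to LW, so LW runs at -72.3°; with |LW| = 21.6, W = (7.00, -17.6). ∠LWM = 134.5° gives WM at -118° from the x-axis; with |WM| = 25.8, M = (-5.03, -40.4). Then |CM| = |M − C| = 45.8.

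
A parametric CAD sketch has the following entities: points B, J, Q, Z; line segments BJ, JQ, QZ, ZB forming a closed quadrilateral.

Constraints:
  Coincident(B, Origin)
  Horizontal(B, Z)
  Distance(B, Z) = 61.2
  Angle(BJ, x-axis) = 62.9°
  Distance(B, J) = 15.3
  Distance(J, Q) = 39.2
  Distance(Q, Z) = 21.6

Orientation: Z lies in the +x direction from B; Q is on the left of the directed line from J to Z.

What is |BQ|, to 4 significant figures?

48.65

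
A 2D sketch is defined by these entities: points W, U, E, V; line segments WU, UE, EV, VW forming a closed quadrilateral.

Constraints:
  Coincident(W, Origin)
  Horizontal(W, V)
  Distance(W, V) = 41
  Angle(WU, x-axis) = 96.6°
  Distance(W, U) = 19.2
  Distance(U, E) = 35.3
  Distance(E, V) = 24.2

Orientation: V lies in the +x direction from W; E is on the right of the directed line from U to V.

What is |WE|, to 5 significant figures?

20.911

Checks: |UE| = 35.30 ✓; |EV| = 24.20 ✓.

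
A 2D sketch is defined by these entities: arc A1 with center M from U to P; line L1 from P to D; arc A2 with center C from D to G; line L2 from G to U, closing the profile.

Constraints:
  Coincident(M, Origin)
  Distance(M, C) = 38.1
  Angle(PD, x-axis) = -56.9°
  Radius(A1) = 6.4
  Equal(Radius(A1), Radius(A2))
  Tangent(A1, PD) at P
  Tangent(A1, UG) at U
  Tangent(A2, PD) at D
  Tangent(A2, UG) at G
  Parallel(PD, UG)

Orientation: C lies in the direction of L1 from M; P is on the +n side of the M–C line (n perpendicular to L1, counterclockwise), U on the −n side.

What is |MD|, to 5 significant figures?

38.634

The slot axis is L1's direction at -56.9°, so u = (cos -56.9°, sin -56.9°) = (0.54610, -0.83772) and n = (−sin -56.9°, cos -56.9°) = (0.83772, 0.54610). M is at the origin and C lies 38.1 along u from M, so C = 38.1·u = (20.806, -31.917). Tangency of A1 to both parallel lines with radius 6.4 puts P and U at M ± 6.4·n: P = (5.3614, 3.4951), U = (-5.3614, -3.4951). Equal radii place D and G the same way about C: D = C + 6.4·n = (26.168, -28.422), G = C − 6.4·n = (15.445, -35.412). Then |MD| = |D − M| = 38.634.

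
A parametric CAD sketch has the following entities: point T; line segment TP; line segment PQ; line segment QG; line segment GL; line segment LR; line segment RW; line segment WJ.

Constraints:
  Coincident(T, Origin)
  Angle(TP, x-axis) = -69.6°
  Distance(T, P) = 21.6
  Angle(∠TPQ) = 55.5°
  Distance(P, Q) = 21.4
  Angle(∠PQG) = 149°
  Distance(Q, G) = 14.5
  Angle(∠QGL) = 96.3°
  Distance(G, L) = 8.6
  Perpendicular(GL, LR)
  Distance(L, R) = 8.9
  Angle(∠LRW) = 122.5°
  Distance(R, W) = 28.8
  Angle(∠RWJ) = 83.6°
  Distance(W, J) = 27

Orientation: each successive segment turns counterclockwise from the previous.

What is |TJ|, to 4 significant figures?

48.42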